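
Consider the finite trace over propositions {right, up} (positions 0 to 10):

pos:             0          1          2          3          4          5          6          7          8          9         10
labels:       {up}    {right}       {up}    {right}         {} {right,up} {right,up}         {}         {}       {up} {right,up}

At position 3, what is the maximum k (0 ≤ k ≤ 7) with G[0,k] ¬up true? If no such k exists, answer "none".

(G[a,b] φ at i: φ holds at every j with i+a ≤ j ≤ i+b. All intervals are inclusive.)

¬up must hold from j=3 onward; find where it first fails.
  j=3: holds
  j=4: holds
  j=5: fails
Holds on [3,4], so largest k = 1.

1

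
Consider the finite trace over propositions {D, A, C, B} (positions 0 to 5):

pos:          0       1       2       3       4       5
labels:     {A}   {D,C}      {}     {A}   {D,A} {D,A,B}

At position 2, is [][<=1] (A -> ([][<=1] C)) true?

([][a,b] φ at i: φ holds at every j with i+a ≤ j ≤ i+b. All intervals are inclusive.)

No

Check (A -> ([][<=1] C)) at every j in [2,3]:
  j=2: antecedent false → ✓
  j=3: antecedent true; consequent fails at 3 → ✗
Fails at j=3 → formula fails.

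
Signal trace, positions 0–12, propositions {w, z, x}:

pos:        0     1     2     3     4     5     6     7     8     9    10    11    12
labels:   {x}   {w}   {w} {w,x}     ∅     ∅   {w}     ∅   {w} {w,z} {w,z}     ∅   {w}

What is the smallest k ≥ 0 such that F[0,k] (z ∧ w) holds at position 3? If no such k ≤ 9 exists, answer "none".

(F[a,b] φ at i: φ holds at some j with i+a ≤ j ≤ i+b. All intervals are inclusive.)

Scan j = 3,4,… for (z ∧ w):
  j=3: fails
  j=4: fails
  j=5: fails
  j=6: fails
  j=7: fails
  j=8: fails
  j=9: holds
First hit at j=9, so smallest k = 9-3 = 6.

6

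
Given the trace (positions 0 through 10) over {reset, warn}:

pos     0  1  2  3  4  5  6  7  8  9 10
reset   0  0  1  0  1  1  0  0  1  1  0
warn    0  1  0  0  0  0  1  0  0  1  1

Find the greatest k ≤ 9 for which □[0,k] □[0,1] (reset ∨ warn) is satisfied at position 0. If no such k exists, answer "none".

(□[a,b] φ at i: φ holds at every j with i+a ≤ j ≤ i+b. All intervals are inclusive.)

none

□[0,1] (reset ∨ warn) must hold from j=0 onward; find where it first fails.
  j=0: fails → no k works.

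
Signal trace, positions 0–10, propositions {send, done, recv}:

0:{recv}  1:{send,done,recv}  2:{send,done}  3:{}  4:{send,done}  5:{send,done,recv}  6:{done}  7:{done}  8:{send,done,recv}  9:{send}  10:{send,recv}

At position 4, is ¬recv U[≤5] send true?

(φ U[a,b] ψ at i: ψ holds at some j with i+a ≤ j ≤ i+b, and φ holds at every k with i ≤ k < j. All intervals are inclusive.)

Holds

Need some j in [4,9] with send, and ¬recv at every k in [4,j-1].
  j=4: send holds; no prefix to check → satisfied.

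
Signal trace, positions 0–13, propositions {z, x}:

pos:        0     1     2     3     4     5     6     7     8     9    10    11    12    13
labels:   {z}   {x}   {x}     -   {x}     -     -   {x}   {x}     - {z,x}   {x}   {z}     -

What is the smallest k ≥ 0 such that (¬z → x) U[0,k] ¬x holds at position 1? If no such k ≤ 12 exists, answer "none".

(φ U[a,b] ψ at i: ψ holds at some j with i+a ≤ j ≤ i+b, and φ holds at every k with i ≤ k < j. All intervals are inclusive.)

2

Need earliest j ≥ 1 with ¬x, and (¬z → x) at every k in [1,j-1].
  j=1: rhs fails.
  j=2: rhs fails.
  j=3: rhs holds; lhs holds on [1,2]. k = 2.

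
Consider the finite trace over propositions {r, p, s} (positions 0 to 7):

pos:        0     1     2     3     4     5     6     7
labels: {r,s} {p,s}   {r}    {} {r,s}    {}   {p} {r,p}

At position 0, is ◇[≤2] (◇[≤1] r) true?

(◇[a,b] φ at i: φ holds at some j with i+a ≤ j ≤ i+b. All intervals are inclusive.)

Holds

Check ◇[≤1] r at each j in [0,2]:
  j=0: holds (witness at 0)
  j=1: holds (witness at 2)
  j=2: holds (witness at 2)
Found at j=0 → formula holds.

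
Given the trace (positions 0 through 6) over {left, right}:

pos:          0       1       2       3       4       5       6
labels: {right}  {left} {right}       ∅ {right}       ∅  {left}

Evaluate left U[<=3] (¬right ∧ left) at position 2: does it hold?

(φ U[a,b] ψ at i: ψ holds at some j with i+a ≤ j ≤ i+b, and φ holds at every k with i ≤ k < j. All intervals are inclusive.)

No

Need some j in [2,5] with (¬right ∧ left), and left at every k in [2,j-1].
  j=2: (¬right ∧ left) false.
  j=3: (¬right ∧ left) false.
  j=4: (¬right ∧ left) false.
  j=5: (¬right ∧ left) false.
No j in the window works → until fails.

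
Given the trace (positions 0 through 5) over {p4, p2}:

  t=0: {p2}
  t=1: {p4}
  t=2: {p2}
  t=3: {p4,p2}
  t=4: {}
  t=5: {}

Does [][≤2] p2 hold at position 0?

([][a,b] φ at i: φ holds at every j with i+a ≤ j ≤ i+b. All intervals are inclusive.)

Check p2 at every j in [0,2]:
  j=0: true
  j=1: false
  j=2: true
Fails at j=1 → formula fails.

False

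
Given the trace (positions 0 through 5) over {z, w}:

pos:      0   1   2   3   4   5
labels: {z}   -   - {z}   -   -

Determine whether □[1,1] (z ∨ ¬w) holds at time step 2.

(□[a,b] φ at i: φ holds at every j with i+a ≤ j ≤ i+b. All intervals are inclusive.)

Yes

Check (z ∨ ¬w) at every j in [3,3]:
  j=3: true
All positions satisfy it → formula holds.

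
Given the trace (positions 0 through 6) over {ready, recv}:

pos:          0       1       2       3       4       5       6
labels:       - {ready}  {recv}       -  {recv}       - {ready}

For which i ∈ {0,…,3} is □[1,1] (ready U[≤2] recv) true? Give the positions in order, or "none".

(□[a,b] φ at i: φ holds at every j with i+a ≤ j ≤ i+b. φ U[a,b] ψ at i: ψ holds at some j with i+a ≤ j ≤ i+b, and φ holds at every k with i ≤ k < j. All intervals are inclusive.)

0, 1, 3

Evaluate at each i in [0,3]:
  i=0: ✓ (all of [1,1])
  i=1: ✓ (all of [2,2])
  i=2: ✗ (fails at j=3)
  i=3: ✓ (all of [4,4])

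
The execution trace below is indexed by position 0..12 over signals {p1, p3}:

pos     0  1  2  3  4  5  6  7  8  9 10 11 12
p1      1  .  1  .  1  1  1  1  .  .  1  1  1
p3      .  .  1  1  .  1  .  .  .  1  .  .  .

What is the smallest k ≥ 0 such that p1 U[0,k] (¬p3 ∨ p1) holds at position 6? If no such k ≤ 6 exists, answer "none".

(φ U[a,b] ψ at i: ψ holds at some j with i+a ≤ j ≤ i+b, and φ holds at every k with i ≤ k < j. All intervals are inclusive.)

0

Need earliest j ≥ 6 with (¬p3 ∨ p1), and p1 at every k in [6,j-1].
  j=6: rhs holds (empty prefix). k = 0.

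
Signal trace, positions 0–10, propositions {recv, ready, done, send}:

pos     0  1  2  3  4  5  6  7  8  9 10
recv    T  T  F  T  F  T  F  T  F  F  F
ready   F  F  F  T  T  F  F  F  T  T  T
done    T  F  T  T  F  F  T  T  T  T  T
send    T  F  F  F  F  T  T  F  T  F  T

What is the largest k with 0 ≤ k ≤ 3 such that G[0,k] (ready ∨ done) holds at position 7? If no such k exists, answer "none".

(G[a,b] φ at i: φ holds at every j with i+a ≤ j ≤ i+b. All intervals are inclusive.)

(ready ∨ done) must hold from j=7 onward; find where it first fails.
  j=7: holds
  j=8: holds
  j=9: holds
  j=10: holds
Holds through j=10; largest k = 3.

3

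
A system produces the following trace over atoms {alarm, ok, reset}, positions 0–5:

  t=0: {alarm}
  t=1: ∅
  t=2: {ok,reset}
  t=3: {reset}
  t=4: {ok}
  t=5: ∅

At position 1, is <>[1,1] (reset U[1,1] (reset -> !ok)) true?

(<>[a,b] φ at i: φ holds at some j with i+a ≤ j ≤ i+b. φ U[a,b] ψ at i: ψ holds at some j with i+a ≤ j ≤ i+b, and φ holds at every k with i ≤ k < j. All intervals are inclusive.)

Check (reset U[1,1] (reset -> !ok)) at each j in [2,2]:
  j=2: holds
Found at j=2 → formula holds.

Yes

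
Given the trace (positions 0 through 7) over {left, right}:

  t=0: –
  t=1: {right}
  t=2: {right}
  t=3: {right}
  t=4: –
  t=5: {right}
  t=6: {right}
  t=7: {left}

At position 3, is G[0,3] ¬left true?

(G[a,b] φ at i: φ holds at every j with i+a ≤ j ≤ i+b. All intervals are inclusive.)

Check ¬left at every j in [3,6]:
  j=3: true
  j=4: true
  j=5: true
  j=6: true
All positions satisfy it → formula holds.

True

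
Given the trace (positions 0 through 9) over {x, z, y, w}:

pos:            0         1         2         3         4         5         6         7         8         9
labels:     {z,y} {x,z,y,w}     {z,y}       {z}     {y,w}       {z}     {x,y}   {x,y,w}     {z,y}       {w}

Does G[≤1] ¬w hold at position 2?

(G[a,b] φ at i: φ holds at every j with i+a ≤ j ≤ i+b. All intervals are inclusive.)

Check ¬w at every j in [2,3]:
  j=2: true
  j=3: true
All positions satisfy it → formula holds.

True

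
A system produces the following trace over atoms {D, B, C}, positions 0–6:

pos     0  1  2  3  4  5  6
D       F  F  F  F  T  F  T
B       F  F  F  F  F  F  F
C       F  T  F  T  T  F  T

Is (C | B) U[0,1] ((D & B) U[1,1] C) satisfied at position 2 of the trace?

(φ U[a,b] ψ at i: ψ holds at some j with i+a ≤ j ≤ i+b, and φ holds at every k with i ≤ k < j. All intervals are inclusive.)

Need some j in [2,3] with ((D & B) U[1,1] C), and (C | B) at every k in [2,j-1].
  j=2: ((D & B) U[1,1] C) — fails.
  j=3: ((D & B) U[1,1] C) — fails.
No j in the window works → until fails.

Does not hold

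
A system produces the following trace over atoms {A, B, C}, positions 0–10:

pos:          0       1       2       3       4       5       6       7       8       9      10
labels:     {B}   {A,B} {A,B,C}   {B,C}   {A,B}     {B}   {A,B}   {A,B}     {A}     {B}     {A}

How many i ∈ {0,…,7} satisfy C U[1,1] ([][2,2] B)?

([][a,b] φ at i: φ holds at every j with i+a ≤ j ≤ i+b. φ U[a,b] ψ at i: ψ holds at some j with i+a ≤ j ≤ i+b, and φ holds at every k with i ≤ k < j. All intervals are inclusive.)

2

Evaluate at each i in [0,7]:
  i=0: ✗ (lhs fails at k=0 before rhs at j=1)
  i=1: ✗ (lhs fails at k=1 before rhs at j=2)
  i=2: ✓ (rhs at j=3; lhs holds on [2,2])
  i=3: ✓ (rhs at j=4; lhs holds on [3,3])
  i=4: ✗ (lhs fails at k=4 before rhs at j=5)
  i=5: ✗ (no rhs in [6,6])
  i=6: ✗ (lhs fails at k=6 before rhs at j=7)
  i=7: ✗ (no rhs in [8,8])
Positions where it holds: {2, 3} → 2.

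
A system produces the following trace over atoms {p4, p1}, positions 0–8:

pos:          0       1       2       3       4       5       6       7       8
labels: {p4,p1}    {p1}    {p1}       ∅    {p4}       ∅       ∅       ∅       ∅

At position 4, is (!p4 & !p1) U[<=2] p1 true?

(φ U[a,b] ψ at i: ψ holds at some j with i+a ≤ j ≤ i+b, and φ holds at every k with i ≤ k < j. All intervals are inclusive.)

No

Need some j in [4,6] with p1, and (!p4 & !p1) at every k in [4,j-1].
  j=4: p1 false.
  j=5: p1 false.
  j=6: p1 false.
No j in the window works → until fails.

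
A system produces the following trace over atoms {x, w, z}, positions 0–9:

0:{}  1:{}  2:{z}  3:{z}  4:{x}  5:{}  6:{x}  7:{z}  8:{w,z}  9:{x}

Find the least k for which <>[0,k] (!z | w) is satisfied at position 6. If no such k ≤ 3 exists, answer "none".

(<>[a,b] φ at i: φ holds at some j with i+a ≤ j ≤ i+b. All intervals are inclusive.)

Scan j = 6,7,… for (!z | w):
  j=6: holds
First hit at j=6, so smallest k = 6-6 = 0.

0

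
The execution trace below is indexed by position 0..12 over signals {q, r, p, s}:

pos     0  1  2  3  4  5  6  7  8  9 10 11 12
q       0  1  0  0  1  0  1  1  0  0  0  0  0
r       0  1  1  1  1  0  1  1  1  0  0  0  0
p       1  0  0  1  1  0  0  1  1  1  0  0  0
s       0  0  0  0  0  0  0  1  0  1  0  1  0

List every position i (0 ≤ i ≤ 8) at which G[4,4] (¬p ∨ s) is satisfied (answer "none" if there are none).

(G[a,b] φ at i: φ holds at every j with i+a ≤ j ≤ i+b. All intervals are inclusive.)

1, 2, 3, 5, 6, 7, 8

Evaluate at each i in [0,8]:
  i=0: ✗ (fails at j=4)
  i=1: ✓ (all of [5,5])
  i=2: ✓ (all of [6,6])
  i=3: ✓ (all of [7,7])
  i=4: ✗ (fails at j=8)
  i=5: ✓ (all of [9,9])
  i=6: ✓ (all of [10,10])
  i=7: ✓ (all of [11,11])
  i=8: ✓ (all of [12,12])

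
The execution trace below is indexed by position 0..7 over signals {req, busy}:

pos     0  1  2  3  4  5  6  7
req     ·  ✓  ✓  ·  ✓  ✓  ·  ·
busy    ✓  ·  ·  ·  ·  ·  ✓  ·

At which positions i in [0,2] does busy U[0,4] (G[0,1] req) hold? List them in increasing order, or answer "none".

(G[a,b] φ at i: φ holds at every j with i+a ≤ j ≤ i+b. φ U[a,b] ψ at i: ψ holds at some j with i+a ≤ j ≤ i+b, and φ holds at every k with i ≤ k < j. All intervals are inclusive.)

Evaluate at each i in [0,2]:
  i=0: ✓ (rhs at j=1; lhs holds on [0,0])
  i=1: ✓ (rhs at j=1)
  i=2: ✗ (lhs fails at k=2 before rhs at j=4)

0, 1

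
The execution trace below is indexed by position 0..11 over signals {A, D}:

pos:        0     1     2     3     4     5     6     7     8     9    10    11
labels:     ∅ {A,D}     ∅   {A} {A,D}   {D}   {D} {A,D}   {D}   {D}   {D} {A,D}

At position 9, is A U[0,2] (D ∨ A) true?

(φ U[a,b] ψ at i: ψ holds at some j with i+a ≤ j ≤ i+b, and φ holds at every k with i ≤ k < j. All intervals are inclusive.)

True

Need some j in [9,11] with (D ∨ A), and A at every k in [9,j-1].
  j=9: (D ∨ A) holds; no prefix to check → satisfied.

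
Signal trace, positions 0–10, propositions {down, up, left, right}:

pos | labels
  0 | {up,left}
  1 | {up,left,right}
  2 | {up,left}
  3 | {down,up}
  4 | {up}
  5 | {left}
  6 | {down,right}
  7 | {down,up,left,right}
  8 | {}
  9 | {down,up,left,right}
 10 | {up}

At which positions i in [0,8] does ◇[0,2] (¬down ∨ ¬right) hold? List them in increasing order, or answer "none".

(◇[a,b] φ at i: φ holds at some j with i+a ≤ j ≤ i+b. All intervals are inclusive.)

0, 1, 2, 3, 4, 5, 6, 7, 8

Evaluate at each i in [0,8]:
  i=0: ✓ (witness j=0)
  i=1: ✓ (witness j=1)
  i=2: ✓ (witness j=2)
  i=3: ✓ (witness j=3)
  i=4: ✓ (witness j=4)
  i=5: ✓ (witness j=5)
  i=6: ✓ (witness j=8)
  i=7: ✓ (witness j=8)
  i=8: ✓ (witness j=8)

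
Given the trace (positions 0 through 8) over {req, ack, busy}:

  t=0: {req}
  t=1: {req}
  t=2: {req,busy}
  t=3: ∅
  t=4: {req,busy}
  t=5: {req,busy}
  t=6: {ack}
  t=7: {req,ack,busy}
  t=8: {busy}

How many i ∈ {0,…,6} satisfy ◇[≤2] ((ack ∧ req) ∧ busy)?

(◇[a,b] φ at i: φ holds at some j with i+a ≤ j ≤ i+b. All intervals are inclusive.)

Evaluate at each i in [0,6]:
  i=0: ✗ (none in [0,2])
  i=1: ✗ (none in [1,3])
  i=2: ✗ (none in [2,4])
  i=3: ✗ (none in [3,5])
  i=4: ✗ (none in [4,6])
  i=5: ✓ (witness j=7)
  i=6: ✓ (witness j=7)
Positions where it holds: {5, 6} → 2.

2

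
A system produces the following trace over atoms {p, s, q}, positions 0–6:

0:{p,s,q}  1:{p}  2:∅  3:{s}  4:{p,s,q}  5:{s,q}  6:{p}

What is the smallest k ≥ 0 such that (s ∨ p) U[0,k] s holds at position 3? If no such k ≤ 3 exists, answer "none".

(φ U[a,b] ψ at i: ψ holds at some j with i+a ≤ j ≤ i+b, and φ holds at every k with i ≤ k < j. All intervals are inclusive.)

0

Need earliest j ≥ 3 with s, and (s ∨ p) at every k in [3,j-1].
  j=3: rhs holds (empty prefix). k = 0.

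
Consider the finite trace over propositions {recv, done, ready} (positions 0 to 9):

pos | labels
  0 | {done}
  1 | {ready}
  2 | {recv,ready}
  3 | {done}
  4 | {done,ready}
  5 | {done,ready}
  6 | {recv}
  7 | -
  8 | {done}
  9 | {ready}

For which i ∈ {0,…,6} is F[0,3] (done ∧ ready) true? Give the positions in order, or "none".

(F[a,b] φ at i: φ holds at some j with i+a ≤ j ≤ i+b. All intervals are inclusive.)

Evaluate at each i in [0,6]:
  i=0: ✗ (none in [0,3])
  i=1: ✓ (witness j=4)
  i=2: ✓ (witness j=4)
  i=3: ✓ (witness j=4)
  i=4: ✓ (witness j=4)
  i=5: ✓ (witness j=5)
  i=6: ✗ (none in [6,9])

1, 2, 3, 4, 5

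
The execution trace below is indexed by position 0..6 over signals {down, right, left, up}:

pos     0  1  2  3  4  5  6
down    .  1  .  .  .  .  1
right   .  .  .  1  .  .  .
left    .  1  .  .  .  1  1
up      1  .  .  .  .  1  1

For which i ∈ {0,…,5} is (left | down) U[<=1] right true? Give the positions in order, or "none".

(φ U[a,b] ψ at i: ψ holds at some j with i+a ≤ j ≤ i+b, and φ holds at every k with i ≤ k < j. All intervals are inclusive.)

Evaluate at each i in [0,5]:
  i=0: ✗ (no rhs in [0,1])
  i=1: ✗ (no rhs in [1,2])
  i=2: ✗ (lhs fails at k=2 before rhs at j=3)
  i=3: ✓ (rhs at j=3)
  i=4: ✗ (no rhs in [4,5])
  i=5: ✗ (no rhs in [5,6])

3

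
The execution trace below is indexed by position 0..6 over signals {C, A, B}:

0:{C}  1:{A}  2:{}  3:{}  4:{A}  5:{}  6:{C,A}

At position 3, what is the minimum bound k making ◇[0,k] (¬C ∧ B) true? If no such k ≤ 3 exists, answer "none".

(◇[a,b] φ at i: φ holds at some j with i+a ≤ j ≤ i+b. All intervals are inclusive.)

none

Scan j = 3,4,… for (¬C ∧ B):
  j=3: fails
  j=4: fails
  j=5: fails
  j=6: fails
No j in [3,6] satisfies it → none.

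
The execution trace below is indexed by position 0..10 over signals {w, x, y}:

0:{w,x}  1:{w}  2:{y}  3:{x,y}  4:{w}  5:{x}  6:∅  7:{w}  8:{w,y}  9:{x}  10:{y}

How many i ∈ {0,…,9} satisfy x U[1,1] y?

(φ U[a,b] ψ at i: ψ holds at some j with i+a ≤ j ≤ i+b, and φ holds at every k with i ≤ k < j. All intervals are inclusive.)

1

Evaluate at each i in [0,9]:
  i=0: ✗ (no rhs in [1,1])
  i=1: ✗ (lhs fails at k=1 before rhs at j=2)
  i=2: ✗ (lhs fails at k=2 before rhs at j=3)
  i=3: ✗ (no rhs in [4,4])
  i=4: ✗ (no rhs in [5,5])
  i=5: ✗ (no rhs in [6,6])
  i=6: ✗ (no rhs in [7,7])
  i=7: ✗ (lhs fails at k=7 before rhs at j=8)
  i=8: ✗ (no rhs in [9,9])
  i=9: ✓ (rhs at j=10; lhs holds on [9,9])
Positions where it holds: {9} → 1.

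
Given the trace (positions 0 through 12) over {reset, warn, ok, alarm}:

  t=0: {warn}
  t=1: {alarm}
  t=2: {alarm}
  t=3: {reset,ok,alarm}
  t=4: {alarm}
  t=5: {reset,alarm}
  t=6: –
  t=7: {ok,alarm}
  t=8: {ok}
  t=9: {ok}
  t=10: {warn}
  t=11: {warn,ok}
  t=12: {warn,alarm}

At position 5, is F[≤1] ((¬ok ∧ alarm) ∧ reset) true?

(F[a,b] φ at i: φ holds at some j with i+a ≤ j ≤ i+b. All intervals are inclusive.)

Check ((¬ok ∧ alarm) ∧ reset) at each j in [5,6]:
  j=5: true
  j=6: false
Found at j=5 → formula holds.

True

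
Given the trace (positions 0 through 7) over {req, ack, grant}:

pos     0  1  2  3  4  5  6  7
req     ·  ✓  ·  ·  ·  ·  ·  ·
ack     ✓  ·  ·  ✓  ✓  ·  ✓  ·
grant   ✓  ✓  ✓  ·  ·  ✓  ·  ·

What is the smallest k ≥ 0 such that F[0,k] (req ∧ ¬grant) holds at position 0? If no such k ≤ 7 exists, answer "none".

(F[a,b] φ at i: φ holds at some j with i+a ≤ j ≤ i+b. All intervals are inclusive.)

none

Scan j = 0,1,… for (req ∧ ¬grant):
  j=0: fails
  j=1: fails
  j=2: fails
  j=3: fails
  j=4: fails
  j=5: fails
  j=6: fails
  j=7: fails
No j in [0,7] satisfies it → none.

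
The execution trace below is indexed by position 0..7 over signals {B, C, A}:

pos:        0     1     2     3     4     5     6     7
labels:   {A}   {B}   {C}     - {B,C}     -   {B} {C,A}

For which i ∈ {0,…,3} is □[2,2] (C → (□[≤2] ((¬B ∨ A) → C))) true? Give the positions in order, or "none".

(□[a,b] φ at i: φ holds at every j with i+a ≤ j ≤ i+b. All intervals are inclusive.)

1, 3

Evaluate at each i in [0,3]:
  i=0: ✗ (fails at j=2)
  i=1: ✓ (all of [3,3])
  i=2: ✗ (fails at j=4)
  i=3: ✓ (all of [5,5])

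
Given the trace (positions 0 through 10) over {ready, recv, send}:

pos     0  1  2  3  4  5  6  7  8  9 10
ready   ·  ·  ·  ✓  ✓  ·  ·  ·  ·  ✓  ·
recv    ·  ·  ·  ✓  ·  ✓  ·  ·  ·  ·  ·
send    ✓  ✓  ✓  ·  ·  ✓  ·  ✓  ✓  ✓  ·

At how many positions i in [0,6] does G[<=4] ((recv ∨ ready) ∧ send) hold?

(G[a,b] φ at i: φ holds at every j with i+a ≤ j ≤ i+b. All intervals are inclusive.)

Evaluate at each i in [0,6]:
  i=0: ✗ (fails at j=0)
  i=1: ✗ (fails at j=1)
  i=2: ✗ (fails at j=2)
  i=3: ✗ (fails at j=3)
  i=4: ✗ (fails at j=4)
  i=5: ✗ (fails at j=6)
  i=6: ✗ (fails at j=6)
Positions where it holds: {} → 0.

0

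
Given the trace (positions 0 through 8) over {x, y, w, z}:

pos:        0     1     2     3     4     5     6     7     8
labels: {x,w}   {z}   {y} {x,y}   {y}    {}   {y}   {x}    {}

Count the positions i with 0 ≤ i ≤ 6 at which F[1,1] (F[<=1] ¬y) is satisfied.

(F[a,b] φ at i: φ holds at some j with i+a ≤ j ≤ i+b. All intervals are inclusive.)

5

Evaluate at each i in [0,6]:
  i=0: ✓ (witness j=1)
  i=1: ✗ (none in [2,2])
  i=2: ✗ (none in [3,3])
  i=3: ✓ (witness j=4)
  i=4: ✓ (witness j=5)
  i=5: ✓ (witness j=6)
  i=6: ✓ (witness j=7)
Positions where it holds: {0, 3, 4, 5, 6} → 5.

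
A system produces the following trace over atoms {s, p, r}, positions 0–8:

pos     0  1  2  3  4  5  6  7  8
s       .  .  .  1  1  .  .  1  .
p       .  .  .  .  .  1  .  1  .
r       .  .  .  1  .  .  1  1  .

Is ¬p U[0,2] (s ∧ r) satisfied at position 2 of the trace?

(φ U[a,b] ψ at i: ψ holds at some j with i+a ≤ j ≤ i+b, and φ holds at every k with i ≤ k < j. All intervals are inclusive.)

Yes

Need some j in [2,4] with (s ∧ r), and ¬p at every k in [2,j-1].
  j=2: (s ∧ r) false.
  j=3: (s ∧ r) holds; ¬p holds at every k in [2,2] → satisfied.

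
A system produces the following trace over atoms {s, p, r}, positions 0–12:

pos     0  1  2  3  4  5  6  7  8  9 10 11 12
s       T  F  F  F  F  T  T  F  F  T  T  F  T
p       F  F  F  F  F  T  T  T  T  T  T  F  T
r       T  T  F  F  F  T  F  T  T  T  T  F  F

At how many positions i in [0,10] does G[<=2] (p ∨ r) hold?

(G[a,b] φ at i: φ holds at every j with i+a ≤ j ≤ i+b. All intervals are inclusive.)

Evaluate at each i in [0,10]:
  i=0: ✗ (fails at j=2)
  i=1: ✗ (fails at j=2)
  i=2: ✗ (fails at j=2)
  i=3: ✗ (fails at j=3)
  i=4: ✗ (fails at j=4)
  i=5: ✓ (all of [5,7])
  i=6: ✓ (all of [6,8])
  i=7: ✓ (all of [7,9])
  i=8: ✓ (all of [8,10])
  i=9: ✗ (fails at j=11)
  i=10: ✗ (fails at j=11)
Positions where it holds: {5, 6, 7, 8} → 4.

4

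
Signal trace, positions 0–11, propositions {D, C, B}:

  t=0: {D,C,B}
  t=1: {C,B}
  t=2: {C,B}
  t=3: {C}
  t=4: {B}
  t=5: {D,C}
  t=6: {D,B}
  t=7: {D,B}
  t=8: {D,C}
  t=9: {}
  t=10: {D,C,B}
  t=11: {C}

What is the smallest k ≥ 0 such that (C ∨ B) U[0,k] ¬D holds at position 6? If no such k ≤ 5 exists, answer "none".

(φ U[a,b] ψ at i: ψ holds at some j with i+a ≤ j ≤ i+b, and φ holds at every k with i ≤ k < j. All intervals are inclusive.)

3

Need earliest j ≥ 6 with ¬D, and (C ∨ B) at every k in [6,j-1].
  j=6: rhs fails.
  j=7: rhs fails.
  j=8: rhs fails.
  j=9: rhs holds; lhs holds on [6,8]. k = 3.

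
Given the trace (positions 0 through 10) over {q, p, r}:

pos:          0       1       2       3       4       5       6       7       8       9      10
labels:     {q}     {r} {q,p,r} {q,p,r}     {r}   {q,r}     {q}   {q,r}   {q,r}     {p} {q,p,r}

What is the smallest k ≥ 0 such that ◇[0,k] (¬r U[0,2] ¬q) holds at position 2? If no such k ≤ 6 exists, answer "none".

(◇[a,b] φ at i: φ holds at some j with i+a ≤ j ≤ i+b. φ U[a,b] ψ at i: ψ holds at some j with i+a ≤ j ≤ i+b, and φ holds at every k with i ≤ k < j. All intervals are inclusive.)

2

Scan j = 2,3,… for (¬r U[0,2] ¬q):
  j=2: fails
  j=3: fails
  j=4: holds
First hit at j=4, so smallest k = 4-2 = 2.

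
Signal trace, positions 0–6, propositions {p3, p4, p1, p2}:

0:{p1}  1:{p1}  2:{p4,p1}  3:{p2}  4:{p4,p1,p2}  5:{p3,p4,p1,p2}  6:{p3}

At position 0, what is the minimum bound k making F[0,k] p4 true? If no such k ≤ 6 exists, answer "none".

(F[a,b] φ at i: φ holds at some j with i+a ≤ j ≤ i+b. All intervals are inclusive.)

2

Scan j = 0,1,… for p4:
  j=0: fails
  j=1: fails
  j=2: holds
First hit at j=2, so smallest k = 2-0 = 2.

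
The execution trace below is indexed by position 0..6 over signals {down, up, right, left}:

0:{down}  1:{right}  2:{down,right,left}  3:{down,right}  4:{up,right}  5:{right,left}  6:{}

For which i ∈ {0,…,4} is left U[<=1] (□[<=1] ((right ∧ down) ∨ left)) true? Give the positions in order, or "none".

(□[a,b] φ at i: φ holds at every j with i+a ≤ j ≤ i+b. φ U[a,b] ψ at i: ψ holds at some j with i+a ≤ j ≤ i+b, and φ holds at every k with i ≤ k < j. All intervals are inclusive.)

2

Evaluate at each i in [0,4]:
  i=0: ✗ (no rhs in [0,1])
  i=1: ✗ (lhs fails at k=1 before rhs at j=2)
  i=2: ✓ (rhs at j=2)
  i=3: ✗ (no rhs in [3,4])
  i=4: ✗ (no rhs in [4,5])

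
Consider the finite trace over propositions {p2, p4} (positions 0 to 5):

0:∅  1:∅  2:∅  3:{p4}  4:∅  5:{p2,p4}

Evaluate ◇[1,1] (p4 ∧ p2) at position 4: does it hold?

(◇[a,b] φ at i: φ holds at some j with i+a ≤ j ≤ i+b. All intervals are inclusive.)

True

Check (p4 ∧ p2) at each j in [5,5]:
  j=5: true
Found at j=5 → formula holds.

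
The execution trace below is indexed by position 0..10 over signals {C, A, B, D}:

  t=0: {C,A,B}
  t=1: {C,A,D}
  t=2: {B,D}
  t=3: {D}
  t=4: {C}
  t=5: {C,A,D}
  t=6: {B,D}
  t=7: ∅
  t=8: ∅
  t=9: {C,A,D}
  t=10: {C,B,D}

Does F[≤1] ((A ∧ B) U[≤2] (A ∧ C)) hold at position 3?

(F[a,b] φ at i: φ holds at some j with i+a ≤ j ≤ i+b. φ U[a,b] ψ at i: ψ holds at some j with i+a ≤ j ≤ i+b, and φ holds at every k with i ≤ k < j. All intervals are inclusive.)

Check ((A ∧ B) U[≤2] (A ∧ C)) at each j in [3,4]:
  j=3: fails
  j=4: fails
No position in the window satisfies it → formula fails.

False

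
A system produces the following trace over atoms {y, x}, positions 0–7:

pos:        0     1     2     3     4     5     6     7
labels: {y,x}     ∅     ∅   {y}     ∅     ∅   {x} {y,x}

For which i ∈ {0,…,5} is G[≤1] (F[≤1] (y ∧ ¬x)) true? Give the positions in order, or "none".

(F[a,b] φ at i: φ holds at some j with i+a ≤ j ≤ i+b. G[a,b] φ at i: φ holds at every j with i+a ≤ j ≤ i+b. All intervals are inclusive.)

2

Evaluate at each i in [0,5]:
  i=0: ✗ (fails at j=0)
  i=1: ✗ (fails at j=1)
  i=2: ✓ (all of [2,3])
  i=3: ✗ (fails at j=4)
  i=4: ✗ (fails at j=4)
  i=5: ✗ (fails at j=5)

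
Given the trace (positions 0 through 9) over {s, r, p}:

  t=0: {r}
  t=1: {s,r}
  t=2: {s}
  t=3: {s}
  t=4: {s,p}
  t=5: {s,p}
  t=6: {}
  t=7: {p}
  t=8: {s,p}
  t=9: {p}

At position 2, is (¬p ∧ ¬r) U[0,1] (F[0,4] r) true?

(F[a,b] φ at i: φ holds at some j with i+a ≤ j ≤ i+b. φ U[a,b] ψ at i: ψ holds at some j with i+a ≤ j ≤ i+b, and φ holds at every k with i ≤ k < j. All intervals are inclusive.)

Does not hold

Need some j in [2,3] with F[0,4] r, and (¬p ∧ ¬r) at every k in [2,j-1].
  j=2: F[0,4] r — fails (none in [2,6]).
  j=3: F[0,4] r — fails (none in [3,7]).
No j in the window works → until fails.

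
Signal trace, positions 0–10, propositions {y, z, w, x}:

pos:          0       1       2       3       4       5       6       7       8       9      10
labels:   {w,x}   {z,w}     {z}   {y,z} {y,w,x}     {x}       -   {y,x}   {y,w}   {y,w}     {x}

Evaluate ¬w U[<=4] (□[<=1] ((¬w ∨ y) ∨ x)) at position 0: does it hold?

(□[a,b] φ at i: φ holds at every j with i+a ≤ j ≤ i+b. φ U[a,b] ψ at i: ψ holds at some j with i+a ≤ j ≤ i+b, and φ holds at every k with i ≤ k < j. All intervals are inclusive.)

No

Need some j in [0,4] with □[<=1] ((¬w ∨ y) ∨ x), and ¬w at every k in [0,j-1].
  j=0: □[<=1] ((¬w ∨ y) ∨ x) — fails at 1.
  j=1: □[<=1] ((¬w ∨ y) ∨ x) — fails at 1.
  j=2: □[<=1] ((¬w ∨ y) ∨ x) holds, but ¬w fails at k=0 → not this j.
  j=3: □[<=1] ((¬w ∨ y) ∨ x) holds, but ¬w fails at k=0 → not this j.
  j=4: □[<=1] ((¬w ∨ y) ∨ x) holds, but ¬w fails at k=0 → not this j.
No j in the window works → until fails.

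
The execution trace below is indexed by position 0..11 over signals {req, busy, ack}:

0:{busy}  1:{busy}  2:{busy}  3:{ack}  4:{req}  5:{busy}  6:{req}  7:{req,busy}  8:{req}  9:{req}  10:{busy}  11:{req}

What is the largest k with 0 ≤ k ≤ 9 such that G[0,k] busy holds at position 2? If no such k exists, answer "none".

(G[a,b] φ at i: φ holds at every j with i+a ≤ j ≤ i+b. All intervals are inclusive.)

0

busy must hold from j=2 onward; find where it first fails.
  j=2: holds
  j=3: fails
Holds on [2,2], so largest k = 0.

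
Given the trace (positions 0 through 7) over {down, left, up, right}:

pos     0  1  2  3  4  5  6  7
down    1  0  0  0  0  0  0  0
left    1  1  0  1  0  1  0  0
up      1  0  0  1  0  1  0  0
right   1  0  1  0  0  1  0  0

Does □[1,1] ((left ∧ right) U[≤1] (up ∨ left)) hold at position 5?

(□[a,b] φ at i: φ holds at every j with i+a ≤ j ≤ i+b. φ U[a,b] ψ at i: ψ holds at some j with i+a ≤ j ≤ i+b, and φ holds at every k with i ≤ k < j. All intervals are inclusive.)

Check ((left ∧ right) U[≤1] (up ∨ left)) at every j in [6,6]:
  j=6: fails
Fails at j=6 → formula fails.

False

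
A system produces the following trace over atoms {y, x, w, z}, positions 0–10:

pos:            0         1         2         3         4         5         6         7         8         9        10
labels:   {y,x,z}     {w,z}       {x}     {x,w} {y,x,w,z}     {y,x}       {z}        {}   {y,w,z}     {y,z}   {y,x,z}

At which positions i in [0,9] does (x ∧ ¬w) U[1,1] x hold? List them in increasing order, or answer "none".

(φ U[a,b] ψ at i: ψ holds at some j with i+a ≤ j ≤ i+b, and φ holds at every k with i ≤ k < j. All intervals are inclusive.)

Evaluate at each i in [0,9]:
  i=0: ✗ (no rhs in [1,1])
  i=1: ✗ (lhs fails at k=1 before rhs at j=2)
  i=2: ✓ (rhs at j=3; lhs holds on [2,2])
  i=3: ✗ (lhs fails at k=3 before rhs at j=4)
  i=4: ✗ (lhs fails at k=4 before rhs at j=5)
  i=5: ✗ (no rhs in [6,6])
  i=6: ✗ (no rhs in [7,7])
  i=7: ✗ (no rhs in [8,8])
  i=8: ✗ (no rhs in [9,9])
  i=9: ✗ (lhs fails at k=9 before rhs at j=10)

2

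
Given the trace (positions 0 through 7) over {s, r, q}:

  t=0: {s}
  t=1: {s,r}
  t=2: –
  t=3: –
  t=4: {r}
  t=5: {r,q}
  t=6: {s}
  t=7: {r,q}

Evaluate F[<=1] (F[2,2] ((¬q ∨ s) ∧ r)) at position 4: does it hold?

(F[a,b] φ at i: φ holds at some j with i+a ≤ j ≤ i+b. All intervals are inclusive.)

Check F[2,2] ((¬q ∨ s) ∧ r) at each j in [4,5]:
  j=4: fails (none in [6,6])
  j=5: fails (none in [7,7])
No position in the window satisfies it → formula fails.

Does not hold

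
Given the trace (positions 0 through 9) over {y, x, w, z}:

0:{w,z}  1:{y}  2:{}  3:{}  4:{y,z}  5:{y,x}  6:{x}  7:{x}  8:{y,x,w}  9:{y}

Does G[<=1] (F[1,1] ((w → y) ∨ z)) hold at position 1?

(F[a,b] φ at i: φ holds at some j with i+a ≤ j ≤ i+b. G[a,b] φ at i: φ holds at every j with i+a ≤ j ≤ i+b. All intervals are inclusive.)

Check F[1,1] ((w → y) ∨ z) at every j in [1,2]:
  j=1: holds (witness at 2)
  j=2: holds (witness at 3)
All positions satisfy it → formula holds.

Yes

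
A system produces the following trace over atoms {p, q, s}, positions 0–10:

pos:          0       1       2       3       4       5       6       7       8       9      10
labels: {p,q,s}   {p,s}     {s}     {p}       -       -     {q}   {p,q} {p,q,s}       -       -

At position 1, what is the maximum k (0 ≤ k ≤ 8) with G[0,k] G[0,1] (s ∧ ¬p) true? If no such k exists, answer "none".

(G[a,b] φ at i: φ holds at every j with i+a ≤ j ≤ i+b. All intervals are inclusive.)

G[0,1] (s ∧ ¬p) must hold from j=1 onward; find where it first fails.
  j=1: fails → no k works.

none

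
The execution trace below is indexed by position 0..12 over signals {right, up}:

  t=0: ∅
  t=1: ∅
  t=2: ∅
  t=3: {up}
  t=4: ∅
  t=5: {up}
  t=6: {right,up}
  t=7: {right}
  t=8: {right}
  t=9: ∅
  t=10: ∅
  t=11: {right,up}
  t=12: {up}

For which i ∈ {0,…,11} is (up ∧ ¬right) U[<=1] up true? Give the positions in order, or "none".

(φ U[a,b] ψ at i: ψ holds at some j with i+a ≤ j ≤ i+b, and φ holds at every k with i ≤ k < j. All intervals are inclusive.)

3, 5, 6, 11

Evaluate at each i in [0,11]:
  i=0: ✗ (no rhs in [0,1])
  i=1: ✗ (no rhs in [1,2])
  i=2: ✗ (lhs fails at k=2 before rhs at j=3)
  i=3: ✓ (rhs at j=3)
  i=4: ✗ (lhs fails at k=4 before rhs at j=5)
  i=5: ✓ (rhs at j=5)
  i=6: ✓ (rhs at j=6)
  i=7: ✗ (no rhs in [7,8])
  i=8: ✗ (no rhs in [8,9])
  i=9: ✗ (no rhs in [9,10])
  i=10: ✗ (lhs fails at k=10 before rhs at j=11)
  i=11: ✓ (rhs at j=11)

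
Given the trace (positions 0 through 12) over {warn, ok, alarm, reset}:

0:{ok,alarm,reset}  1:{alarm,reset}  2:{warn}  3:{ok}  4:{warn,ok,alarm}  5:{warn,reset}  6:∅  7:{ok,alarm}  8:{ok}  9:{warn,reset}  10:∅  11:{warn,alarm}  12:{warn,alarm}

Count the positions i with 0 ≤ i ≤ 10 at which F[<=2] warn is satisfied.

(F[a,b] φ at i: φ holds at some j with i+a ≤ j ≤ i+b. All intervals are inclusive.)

10

Evaluate at each i in [0,10]:
  i=0: ✓ (witness j=2)
  i=1: ✓ (witness j=2)
  i=2: ✓ (witness j=2)
  i=3: ✓ (witness j=4)
  i=4: ✓ (witness j=4)
  i=5: ✓ (witness j=5)
  i=6: ✗ (none in [6,8])
  i=7: ✓ (witness j=9)
  i=8: ✓ (witness j=9)
  i=9: ✓ (witness j=9)
  i=10: ✓ (witness j=11)
Positions where it holds: {0, 1, 2, 3, 4, 5, 7, 8, 9, 10} → 10.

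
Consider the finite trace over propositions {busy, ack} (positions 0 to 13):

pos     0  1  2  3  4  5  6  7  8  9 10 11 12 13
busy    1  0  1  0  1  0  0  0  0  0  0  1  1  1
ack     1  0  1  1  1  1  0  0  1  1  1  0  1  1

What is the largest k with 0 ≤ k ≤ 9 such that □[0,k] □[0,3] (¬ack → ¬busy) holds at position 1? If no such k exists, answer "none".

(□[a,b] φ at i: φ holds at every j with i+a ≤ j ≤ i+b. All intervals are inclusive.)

6

□[0,3] (¬ack → ¬busy) must hold from j=1 onward; find where it first fails.
  j=1: holds
  j=2: holds
  j=3: holds
  j=4: holds
  j=5: holds
  j=6: holds
  j=7: holds
  j=8: fails
Holds on [1,7], so largest k = 6.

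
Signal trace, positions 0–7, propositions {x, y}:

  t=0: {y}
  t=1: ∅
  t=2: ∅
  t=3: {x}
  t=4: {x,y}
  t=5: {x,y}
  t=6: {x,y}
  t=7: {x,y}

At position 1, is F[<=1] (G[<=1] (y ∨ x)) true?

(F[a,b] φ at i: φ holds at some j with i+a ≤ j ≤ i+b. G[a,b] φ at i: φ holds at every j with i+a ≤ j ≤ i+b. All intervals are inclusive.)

No

Check G[<=1] (y ∨ x) at each j in [1,2]:
  j=1: fails at 1
  j=2: fails at 2
No position in the window satisfies it → formula fails.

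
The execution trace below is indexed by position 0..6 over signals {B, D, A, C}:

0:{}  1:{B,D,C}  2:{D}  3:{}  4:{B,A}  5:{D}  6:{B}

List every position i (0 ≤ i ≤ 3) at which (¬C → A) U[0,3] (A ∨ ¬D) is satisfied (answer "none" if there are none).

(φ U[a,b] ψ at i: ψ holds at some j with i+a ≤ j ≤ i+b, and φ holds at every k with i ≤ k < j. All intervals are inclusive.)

Evaluate at each i in [0,3]:
  i=0: ✓ (rhs at j=0)
  i=1: ✗ (lhs fails at k=2 before rhs at j=3)
  i=2: ✗ (lhs fails at k=2 before rhs at j=3)
  i=3: ✓ (rhs at j=3)

0, 3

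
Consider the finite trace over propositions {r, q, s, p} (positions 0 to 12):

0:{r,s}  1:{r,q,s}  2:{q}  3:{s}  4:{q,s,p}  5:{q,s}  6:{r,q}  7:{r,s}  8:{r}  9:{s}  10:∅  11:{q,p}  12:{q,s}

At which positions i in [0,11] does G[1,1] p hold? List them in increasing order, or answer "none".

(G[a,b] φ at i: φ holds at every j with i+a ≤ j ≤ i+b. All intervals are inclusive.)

3, 10

Evaluate at each i in [0,11]:
  i=0: ✗ (fails at j=1)
  i=1: ✗ (fails at j=2)
  i=2: ✗ (fails at j=3)
  i=3: ✓ (all of [4,4])
  i=4: ✗ (fails at j=5)
  i=5: ✗ (fails at j=6)
  i=6: ✗ (fails at j=7)
  i=7: ✗ (fails at j=8)
  i=8: ✗ (fails at j=9)
  i=9: ✗ (fails at j=10)
  i=10: ✓ (all of [11,11])
  i=11: ✗ (fails at j=12)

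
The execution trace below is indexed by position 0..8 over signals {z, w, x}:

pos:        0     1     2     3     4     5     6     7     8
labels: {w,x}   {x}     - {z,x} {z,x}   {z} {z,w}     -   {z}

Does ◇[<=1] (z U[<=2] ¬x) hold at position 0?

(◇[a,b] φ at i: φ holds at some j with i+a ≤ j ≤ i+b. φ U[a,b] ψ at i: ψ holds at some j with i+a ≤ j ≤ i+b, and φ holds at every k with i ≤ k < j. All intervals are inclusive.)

Check (z U[<=2] ¬x) at each j in [0,1]:
  j=0: fails
  j=1: fails
No position in the window satisfies it → formula fails.

False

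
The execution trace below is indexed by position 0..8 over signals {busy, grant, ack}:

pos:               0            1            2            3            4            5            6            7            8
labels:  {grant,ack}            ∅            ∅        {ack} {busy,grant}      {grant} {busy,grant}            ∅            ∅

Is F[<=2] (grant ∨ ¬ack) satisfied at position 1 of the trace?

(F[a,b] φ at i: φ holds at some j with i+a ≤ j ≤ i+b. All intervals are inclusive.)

Yes

Check (grant ∨ ¬ack) at each j in [1,3]:
  j=1: true
  j=2: true
  j=3: false
Found at j=1 → formula holds.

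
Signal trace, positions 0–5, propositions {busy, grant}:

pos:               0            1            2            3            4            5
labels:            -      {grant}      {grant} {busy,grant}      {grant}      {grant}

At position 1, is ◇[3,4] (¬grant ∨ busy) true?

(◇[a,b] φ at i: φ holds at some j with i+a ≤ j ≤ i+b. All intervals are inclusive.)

Does not hold

Check (¬grant ∨ busy) at each j in [4,5]:
  j=4: false
  j=5: false
No position in the window satisfies it → formula fails.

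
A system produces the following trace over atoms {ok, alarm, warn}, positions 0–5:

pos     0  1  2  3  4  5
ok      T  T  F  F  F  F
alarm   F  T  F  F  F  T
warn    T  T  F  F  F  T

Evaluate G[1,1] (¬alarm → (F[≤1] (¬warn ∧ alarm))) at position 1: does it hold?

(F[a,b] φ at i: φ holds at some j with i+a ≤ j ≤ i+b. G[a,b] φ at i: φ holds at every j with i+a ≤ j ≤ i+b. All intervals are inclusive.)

False

Check (¬alarm → (F[≤1] (¬warn ∧ alarm))) at every j in [2,2]:
  j=2: antecedent true; consequent fails (none in [2,3]) → ✗
Fails at j=2 → formula fails.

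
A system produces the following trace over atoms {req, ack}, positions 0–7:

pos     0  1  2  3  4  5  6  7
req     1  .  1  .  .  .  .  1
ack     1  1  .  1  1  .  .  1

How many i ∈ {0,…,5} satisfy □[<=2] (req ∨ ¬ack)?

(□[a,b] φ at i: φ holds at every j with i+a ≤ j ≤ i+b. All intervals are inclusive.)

1

Evaluate at each i in [0,5]:
  i=0: ✗ (fails at j=1)
  i=1: ✗ (fails at j=1)
  i=2: ✗ (fails at j=3)
  i=3: ✗ (fails at j=3)
  i=4: ✗ (fails at j=4)
  i=5: ✓ (all of [5,7])
Positions where it holds: {5} → 1.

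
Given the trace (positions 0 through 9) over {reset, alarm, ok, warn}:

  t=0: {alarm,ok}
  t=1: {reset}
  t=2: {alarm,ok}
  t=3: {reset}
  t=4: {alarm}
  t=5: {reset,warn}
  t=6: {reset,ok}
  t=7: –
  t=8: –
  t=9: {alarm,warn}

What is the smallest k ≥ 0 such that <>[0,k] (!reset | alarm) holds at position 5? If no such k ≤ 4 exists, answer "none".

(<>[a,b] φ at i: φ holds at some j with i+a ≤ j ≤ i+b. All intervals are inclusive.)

Scan j = 5,6,… for (!reset | alarm):
  j=5: fails
  j=6: fails
  j=7: holds
First hit at j=7, so smallest k = 7-5 = 2.

2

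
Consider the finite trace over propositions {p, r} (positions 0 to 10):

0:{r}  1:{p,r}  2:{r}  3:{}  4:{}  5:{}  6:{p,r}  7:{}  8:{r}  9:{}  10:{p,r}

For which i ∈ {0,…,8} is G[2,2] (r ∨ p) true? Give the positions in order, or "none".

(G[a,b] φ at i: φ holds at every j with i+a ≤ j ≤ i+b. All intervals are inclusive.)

Evaluate at each i in [0,8]:
  i=0: ✓ (all of [2,2])
  i=1: ✗ (fails at j=3)
  i=2: ✗ (fails at j=4)
  i=3: ✗ (fails at j=5)
  i=4: ✓ (all of [6,6])
  i=5: ✗ (fails at j=7)
  i=6: ✓ (all of [8,8])
  i=7: ✗ (fails at j=9)
  i=8: ✓ (all of [10,10])

0, 4, 6, 8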